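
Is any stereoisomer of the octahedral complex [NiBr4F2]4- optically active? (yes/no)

no

An octahedron has six vertices in three trans pairs; every non-trans pair is cis.
The distinct arrangements are (2 in all): F trans; F cis.
Each arrangement has an internal mirror plane or centre of symmetry, so none is chiral.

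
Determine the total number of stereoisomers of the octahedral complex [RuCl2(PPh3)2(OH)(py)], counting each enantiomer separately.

The six octahedral sites form three mutually perpendicular trans pairs.
The distinct arrangements are (6 in all): Cl trans, PPh3 cis; Cl trans, PPh3 trans; Cl cis, PPh3 cis (3 arrangements, 2 chiral); Cl cis, PPh3 trans.
Of these, 2 lack any improper symmetry element and so occur as enantiomeric pairs, giving 6 + 2 = 8 stereoisomers in total.

8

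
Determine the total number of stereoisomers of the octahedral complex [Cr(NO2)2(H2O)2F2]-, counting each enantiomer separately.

There are 5 geometric isomers: NO2 trans, H2O trans, F trans; NO2 cis, H2O cis, F trans; NO2 trans, H2O cis, F cis; NO2 cis, H2O cis, F cis (chiral); NO2 cis, H2O trans, F cis.
One of these lacks any improper symmetry element and so occurs as an enantiomeric pair, giving 5 + 1 = 6 stereoisomers in total.

6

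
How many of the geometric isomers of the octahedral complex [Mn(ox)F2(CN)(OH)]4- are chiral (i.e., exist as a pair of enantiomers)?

2

The six octahedral sites form three mutually perpendicular trans pairs.
Each ox is bidentate and must span two cis positions.
Systematic placement gives 4 geometric isomers: F cis (3 arrangements, 2 chiral); F trans.
Of these, 2 lack any improper symmetry element and so occur as enantiomeric pairs, giving 4 + 2 = 6 stereoisomers in total.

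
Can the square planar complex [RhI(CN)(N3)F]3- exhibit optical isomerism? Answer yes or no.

A square has two trans pairs of vertices; adjacent vertices are cis.
The distinct arrangements are (3 in all): (CN/I trans, F/N3 trans); (CN/N3 trans, F/I trans); (CN/F trans, I/N3 trans).
Each arrangement has an internal mirror plane or centre of symmetry, so none is chiral.

no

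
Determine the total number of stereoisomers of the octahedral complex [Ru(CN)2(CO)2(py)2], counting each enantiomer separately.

The six octahedral sites form three mutually perpendicular trans pairs.
The distinct arrangements are (5 in all): CN trans, CO trans, py trans; CN trans, CO cis, py cis; CN cis, CO cis, py trans; CN cis, CO cis, py cis (chiral); CN cis, CO trans, py cis.
One of these lacks any improper symmetry element and so occurs as an enantiomeric pair, giving 5 + 1 = 6 stereoisomers in total.

6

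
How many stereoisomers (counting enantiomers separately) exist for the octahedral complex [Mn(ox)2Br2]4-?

3

In an octahedral complex each vertex has one trans partner and four cis neighbours.
Each ox is bidentate and must span two cis positions.
The distinct arrangements are (2 in all): Br trans; Br cis (chiral).
One of these lacks any improper symmetry element and so occurs as an enantiomeric pair, giving 2 + 1 = 3 stereoisomers in total.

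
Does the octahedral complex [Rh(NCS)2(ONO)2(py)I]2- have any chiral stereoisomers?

yes

An octahedron has six vertices in three trans pairs; every non-trans pair is cis.
The distinct arrangements are (6 in all): NCS cis, ONO cis (3 arrangements, 2 chiral); NCS cis, ONO trans; NCS trans, ONO cis; NCS trans, ONO trans.
Of these, 2 lack any improper symmetry element and so occur as enantiomeric pairs, giving 6 + 2 = 8 stereoisomers in total.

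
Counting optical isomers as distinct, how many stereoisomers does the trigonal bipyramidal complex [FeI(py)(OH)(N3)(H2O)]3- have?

A trigonal bipyramid has two axial and three equatorial sites, which are chemically inequivalent.
Systematic enumeration (placing each ligand type in turn and discarding arrangements equivalent by rotation or reflection) gives 10 geometric isomers.
Of these, 10 lack any improper symmetry element and so occur as enantiomeric pairs, giving 10 + 10 = 20 stereoisomers in total.

20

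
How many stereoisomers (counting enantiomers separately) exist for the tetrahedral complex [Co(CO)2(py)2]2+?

1

Only one geometric arrangement is possible.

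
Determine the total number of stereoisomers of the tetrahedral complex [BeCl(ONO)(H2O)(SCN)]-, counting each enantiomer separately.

In a tetrahedral complex all four positions are equivalent and every pair of ligands is adjacent — there is no cis/trans distinction.
Only one geometric arrangement is possible; it has no improper symmetry element, so it exists as a pair of enantiomers (2 stereoisomers).

2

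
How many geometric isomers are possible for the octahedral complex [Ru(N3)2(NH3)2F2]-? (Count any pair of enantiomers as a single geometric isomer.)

In an octahedral complex each vertex has one trans partner and four cis neighbours.
Systematic placement gives 5 geometric isomers: N3 trans, NH3 trans, F trans; N3 cis, NH3 cis, F trans; N3 cis, NH3 trans, F cis; N3 cis, NH3 cis, F cis (chiral); N3 trans, NH3 cis, F cis.

5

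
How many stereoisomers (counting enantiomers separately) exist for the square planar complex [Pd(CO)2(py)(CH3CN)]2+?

2

A square has two trans pairs of vertices; adjacent vertices are cis.
Systematic placement gives 2 geometric isomers: CO cis; CO trans.
Each arrangement has an internal mirror plane or centre of symmetry, so none is chiral.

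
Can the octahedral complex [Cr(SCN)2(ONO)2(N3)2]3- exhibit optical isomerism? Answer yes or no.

yes

The distinct arrangements are (5 in all): SCN trans, ONO trans, N3 trans; SCN cis, ONO cis, N3 trans; SCN trans, ONO cis, N3 cis; SCN cis, ONO cis, N3 cis (chiral); SCN cis, ONO trans, N3 cis.
One of these lacks any improper symmetry element and so occurs as an enantiomeric pair, giving 5 + 1 = 6 stereoisomers in total.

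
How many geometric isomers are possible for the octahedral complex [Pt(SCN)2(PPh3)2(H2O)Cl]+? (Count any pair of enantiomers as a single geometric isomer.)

The six octahedral sites form three mutually perpendicular trans pairs.
Systematic placement gives 6 geometric isomers: SCN trans, PPh3 trans; SCN cis, PPh3 cis (3 arrangements, 2 chiral); SCN trans, PPh3 cis; SCN cis, PPh3 trans.

6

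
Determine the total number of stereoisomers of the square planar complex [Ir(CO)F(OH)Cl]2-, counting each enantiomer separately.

3

In a square planar complex each vertex has one trans partner and two cis neighbours.
Working through the distinct placements yields 3 geometric isomers: (CO/F trans, Cl/OH trans); (CO/OH trans, Cl/F trans); (CO/Cl trans, F/OH trans).
Each arrangement has an internal mirror plane or centre of symmetry, so none is chiral.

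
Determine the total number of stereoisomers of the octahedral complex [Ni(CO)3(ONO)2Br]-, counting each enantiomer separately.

The six octahedral sites form three mutually perpendicular trans pairs.
Systematic placement gives 3 geometric isomers: CO mer, ONO trans; CO fac, ONO cis; CO mer, ONO cis.
Each arrangement has an internal mirror plane or centre of symmetry, so none is chiral.

3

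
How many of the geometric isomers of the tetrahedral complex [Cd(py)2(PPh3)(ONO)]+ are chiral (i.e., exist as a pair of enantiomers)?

All four vertices of a tetrahedron are equivalent and mutually adjacent, so cis/trans isomerism cannot arise.
Only one geometric arrangement is possible.

0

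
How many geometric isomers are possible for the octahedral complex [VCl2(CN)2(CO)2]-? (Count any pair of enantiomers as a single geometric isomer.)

The six octahedral sites form three mutually perpendicular trans pairs.
Systematic placement gives 5 geometric isomers: Cl trans, CN trans, CO trans; Cl cis, CN trans, CO cis; Cl trans, CN cis, CO cis; Cl cis, CN cis, CO cis (chiral); Cl cis, CN cis, CO trans.

5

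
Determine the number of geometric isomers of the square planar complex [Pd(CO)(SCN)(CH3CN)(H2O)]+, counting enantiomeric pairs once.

In a square planar complex each vertex has one trans partner and two cis neighbours.
The distinct arrangements are (3 in all): (CH3CN/H2O trans, CO/SCN trans); (CH3CN/SCN trans, CO/H2O trans); (CH3CN/CO trans, H2O/SCN trans).

3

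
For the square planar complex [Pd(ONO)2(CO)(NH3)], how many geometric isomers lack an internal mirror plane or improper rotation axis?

0

A square has two trans pairs of vertices; adjacent vertices are cis.
Working through the distinct placements yields 2 geometric isomers: ONO cis; ONO trans.
Each arrangement has an internal mirror plane or centre of symmetry, so none is chiral.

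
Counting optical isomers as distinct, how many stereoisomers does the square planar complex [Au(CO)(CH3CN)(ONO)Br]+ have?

3

A square has two trans pairs of vertices; adjacent vertices are cis.
The distinct arrangements are (3 in all): (Br/CO trans, CH3CN/ONO trans); (Br/ONO trans, CH3CN/CO trans); (Br/CH3CN trans, CO/ONO trans).
Each arrangement has an internal mirror plane or centre of symmetry, so none is chiral.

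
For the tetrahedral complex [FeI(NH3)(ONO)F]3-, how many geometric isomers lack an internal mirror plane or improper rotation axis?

In a tetrahedral complex all four positions are equivalent and every pair of ligands is adjacent — there is no cis/trans distinction.
Only one geometric arrangement is possible; it has no improper symmetry element, so it exists as a pair of enantiomers (2 stereoisomers).

1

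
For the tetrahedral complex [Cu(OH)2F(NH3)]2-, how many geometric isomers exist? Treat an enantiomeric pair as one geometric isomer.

In a tetrahedral complex all four positions are equivalent and every pair of ligands is adjacent — there is no cis/trans distinction.
Only one geometric arrangement is possible.

1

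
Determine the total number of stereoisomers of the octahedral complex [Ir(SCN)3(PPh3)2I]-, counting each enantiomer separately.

An octahedron has six vertices in three trans pairs; every non-trans pair is cis.
The distinct arrangements are (3 in all): SCN mer, PPh3 cis; SCN mer, PPh3 trans; SCN fac, PPh3 cis.
Each arrangement has an internal mirror plane or centre of symmetry, so none is chiral.

3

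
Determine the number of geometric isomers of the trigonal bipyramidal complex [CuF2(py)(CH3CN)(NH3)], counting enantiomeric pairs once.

7

Systematic enumeration (placing each ligand type in turn and discarding arrangements equivalent by rotation or reflection) gives 7 geometric isomers.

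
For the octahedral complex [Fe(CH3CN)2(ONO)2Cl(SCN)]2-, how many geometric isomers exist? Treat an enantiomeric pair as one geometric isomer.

The six octahedral sites form three mutually perpendicular trans pairs.
There are 6 geometric isomers: CH3CN trans, ONO cis; CH3CN trans, ONO trans; CH3CN cis, ONO cis (3 arrangements, 2 chiral); CH3CN cis, ONO trans.

6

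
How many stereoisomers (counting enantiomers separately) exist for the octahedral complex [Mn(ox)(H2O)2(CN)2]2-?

4

Each ox is bidentate and must span two cis positions.
Systematic placement gives 3 geometric isomers: H2O cis, CN trans; H2O cis, CN cis (chiral); H2O trans, CN cis.
One of these lacks any improper symmetry element and so occurs as an enantiomeric pair, giving 3 + 1 = 4 stereoisomers in total.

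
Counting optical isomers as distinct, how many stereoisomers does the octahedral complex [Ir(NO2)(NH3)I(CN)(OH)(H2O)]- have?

30

An octahedron has six vertices in three trans pairs; every non-trans pair is cis.
Systematic enumeration (placing each ligand type in turn and discarding arrangements equivalent by rotation or reflection) gives 15 geometric isomers.
Of these, 15 lack any improper symmetry element and so occur as enantiomeric pairs, giving 15 + 15 = 30 stereoisomers in total.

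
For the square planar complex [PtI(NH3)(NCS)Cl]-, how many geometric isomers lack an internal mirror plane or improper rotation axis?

0

A square has two trans pairs of vertices; adjacent vertices are cis.
Working through the distinct placements yields 3 geometric isomers: (Cl/NCS trans, I/NH3 trans); (Cl/NH3 trans, I/NCS trans); (Cl/I trans, NCS/NH3 trans).
Each arrangement has an internal mirror plane or centre of symmetry, so none is chiral.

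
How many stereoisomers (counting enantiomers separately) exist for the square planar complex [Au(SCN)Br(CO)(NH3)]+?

3

A square has two trans pairs of vertices; adjacent vertices are cis.
There are 3 geometric isomers: (Br/NH3 trans, CO/SCN trans); (Br/SCN trans, CO/NH3 trans); (Br/CO trans, NH3/SCN trans).
Each arrangement has an internal mirror plane or centre of symmetry, so none is chiral.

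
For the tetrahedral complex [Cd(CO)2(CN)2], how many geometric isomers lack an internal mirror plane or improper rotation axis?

Only one geometric arrangement is possible.

0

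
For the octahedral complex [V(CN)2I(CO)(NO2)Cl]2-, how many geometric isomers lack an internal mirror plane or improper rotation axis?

Exhaustive case analysis gives 9 geometric isomers.
Of these, 6 lack any improper symmetry element and so occur as enantiomeric pairs, giving 9 + 6 = 15 stereoisomers in total.

6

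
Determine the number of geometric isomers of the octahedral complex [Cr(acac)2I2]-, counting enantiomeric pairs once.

2

Each acac is bidentate and must span two cis positions.
Working through the distinct placements yields 2 geometric isomers: I trans; I cis (chiral).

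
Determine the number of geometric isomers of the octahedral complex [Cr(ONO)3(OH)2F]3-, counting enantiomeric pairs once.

3

The six octahedral sites form three mutually perpendicular trans pairs.
The distinct arrangements are (3 in all): ONO mer, OH cis; ONO mer, OH trans; ONO fac, OH cis.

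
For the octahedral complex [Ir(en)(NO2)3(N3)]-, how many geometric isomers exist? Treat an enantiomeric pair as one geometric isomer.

In an octahedral complex each vertex has one trans partner and four cis neighbours.
Each en is bidentate and must span two cis positions.
Working through the distinct placements yields 2 geometric isomers: NO2 fac; NO2 mer.

2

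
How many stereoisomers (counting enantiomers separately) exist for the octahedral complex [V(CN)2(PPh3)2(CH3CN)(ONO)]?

Working through the distinct placements yields 6 geometric isomers: CN cis, PPh3 trans; CN cis, PPh3 cis (3 arrangements, 2 chiral); CN trans, PPh3 trans; CN trans, PPh3 cis.
Of these, 2 lack any improper symmetry element and so occur as enantiomeric pairs, giving 6 + 2 = 8 stereoisomers in total.

8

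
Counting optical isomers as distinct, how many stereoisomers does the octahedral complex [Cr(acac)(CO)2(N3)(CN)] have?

6

In an octahedral complex each vertex has one trans partner and four cis neighbours.
Each acac is bidentate and must span two cis positions.
There are 4 geometric isomers: CO cis (3 arrangements, 2 chiral); CO trans.
Of these, 2 lack any improper symmetry element and so occur as enantiomeric pairs, giving 4 + 2 = 6 stereoisomers in total.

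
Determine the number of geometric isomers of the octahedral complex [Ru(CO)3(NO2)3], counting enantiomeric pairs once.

In an octahedral complex each vertex has one trans partner and four cis neighbours.
There are 2 geometric isomers: CO mer; CO fac.

2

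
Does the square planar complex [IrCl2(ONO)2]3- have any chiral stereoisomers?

no

In a square planar complex each vertex has one trans partner and two cis neighbours.
Systematic placement gives 2 geometric isomers: Cl cis; Cl trans.
Each arrangement has an internal mirror plane or centre of symmetry, so none is chiral.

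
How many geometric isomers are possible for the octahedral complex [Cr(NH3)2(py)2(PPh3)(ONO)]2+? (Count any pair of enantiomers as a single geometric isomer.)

The six octahedral sites form three mutually perpendicular trans pairs.
There are 6 geometric isomers: NH3 trans, py trans; NH3 trans, py cis; NH3 cis, py trans; NH3 cis, py cis (3 arrangements, 2 chiral).

6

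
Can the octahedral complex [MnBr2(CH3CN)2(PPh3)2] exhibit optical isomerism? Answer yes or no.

yes

Working through the distinct placements yields 5 geometric isomers: Br trans, CH3CN trans, PPh3 trans; Br trans, CH3CN cis, PPh3 cis; Br cis, CH3CN cis, PPh3 trans; Br cis, CH3CN cis, PPh3 cis (chiral); Br cis, CH3CN trans, PPh3 cis.
One of these lacks any improper symmetry element and so occurs as an enantiomeric pair, giving 5 + 1 = 6 stereoisomers in total.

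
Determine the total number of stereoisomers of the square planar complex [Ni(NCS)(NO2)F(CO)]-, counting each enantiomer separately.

A square has two trans pairs of vertices; adjacent vertices are cis.
Systematic placement gives 3 geometric isomers: (CO/NCS trans, F/NO2 trans); (CO/NO2 trans, F/NCS trans); (CO/F trans, NCS/NO2 trans).
Each arrangement has an internal mirror plane or centre of symmetry, so none is chiral.

3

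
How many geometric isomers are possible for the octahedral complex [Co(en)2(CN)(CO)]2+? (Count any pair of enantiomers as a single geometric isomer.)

2

In an octahedral complex each vertex has one trans partner and four cis neighbours.
Each en is bidentate and must span two cis positions.
Working through the distinct placements yields 2 geometric isomers: CN and CO mutually trans; CN and CO mutually cis (chiral).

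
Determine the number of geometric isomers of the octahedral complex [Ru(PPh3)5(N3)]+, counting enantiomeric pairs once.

Only one geometric arrangement is possible.

1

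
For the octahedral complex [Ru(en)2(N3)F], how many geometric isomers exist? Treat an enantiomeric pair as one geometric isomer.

2

Each en is bidentate and must span two cis positions.
There are 2 geometric isomers: N3 and F mutually trans; N3 and F mutually cis (chiral).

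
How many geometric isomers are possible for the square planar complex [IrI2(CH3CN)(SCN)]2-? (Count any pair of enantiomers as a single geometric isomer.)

Working through the distinct placements yields 2 geometric isomers: I cis; I trans.

2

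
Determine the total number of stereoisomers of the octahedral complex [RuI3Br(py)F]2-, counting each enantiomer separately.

An octahedron has six vertices in three trans pairs; every non-trans pair is cis.
Systematic placement gives 4 geometric isomers: I mer (3 arrangements); I fac (chiral).
One of these lacks any improper symmetry element and so occurs as an enantiomeric pair, giving 4 + 1 = 5 stereoisomers in total.

5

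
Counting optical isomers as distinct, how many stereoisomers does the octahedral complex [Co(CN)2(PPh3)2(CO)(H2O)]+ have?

8

The six octahedral sites form three mutually perpendicular trans pairs.
The distinct arrangements are (6 in all): CN trans, PPh3 trans; CN trans, PPh3 cis; CN cis, PPh3 trans; CN cis, PPh3 cis (3 arrangements, 2 chiral).
Of these, 2 lack any improper symmetry element and so occur as enantiomeric pairs, giving 6 + 2 = 8 stereoisomers in total.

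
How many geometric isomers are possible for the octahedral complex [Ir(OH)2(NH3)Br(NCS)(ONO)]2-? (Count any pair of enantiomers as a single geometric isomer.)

9

Exhaustive case analysis gives 9 geometric isomers.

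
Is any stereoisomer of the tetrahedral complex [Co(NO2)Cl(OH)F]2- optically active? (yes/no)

yes

In a tetrahedral complex all four positions are equivalent and every pair of ligands is adjacent — there is no cis/trans distinction.
Only one geometric arrangement is possible; it has no improper symmetry element, so it exists as a pair of enantiomers (2 stereoisomers).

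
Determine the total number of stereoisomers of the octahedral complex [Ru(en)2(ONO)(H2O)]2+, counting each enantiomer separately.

3

An octahedron has six vertices in three trans pairs; every non-trans pair is cis.
Each en is bidentate and must span two cis positions.
The distinct arrangements are (2 in all): ONO and H2O mutually trans; ONO and H2O mutually cis (chiral).
One of these lacks any improper symmetry element and so occurs as an enantiomeric pair, giving 2 + 1 = 3 stereoisomers in total.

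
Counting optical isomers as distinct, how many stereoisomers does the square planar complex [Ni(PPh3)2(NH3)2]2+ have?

In a square planar complex each vertex has one trans partner and two cis neighbours.
There are 2 geometric isomers: PPh3 cis; PPh3 trans.
Each arrangement has an internal mirror plane or centre of symmetry, so none is chiral.

2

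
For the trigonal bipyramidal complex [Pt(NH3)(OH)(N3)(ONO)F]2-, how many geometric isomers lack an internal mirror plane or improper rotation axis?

10

A trigonal bipyramid has two axial and three equatorial sites, which are chemically inequivalent.
Exhaustive case analysis gives 10 geometric isomers.
Of these, 10 lack any improper symmetry element and so occur as enantiomeric pairs, giving 10 + 10 = 20 stereoisomers in total.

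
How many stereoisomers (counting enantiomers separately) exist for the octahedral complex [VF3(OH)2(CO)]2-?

3

In an octahedral complex each vertex has one trans partner and four cis neighbours.
Systematic placement gives 3 geometric isomers: F mer, OH trans; F fac, OH cis; F mer, OH cis.
Each arrangement has an internal mirror plane or centre of symmetry, so none is chiral.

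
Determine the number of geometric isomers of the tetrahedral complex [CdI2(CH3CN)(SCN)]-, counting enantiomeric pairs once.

1

All four vertices of a tetrahedron are equivalent and mutually adjacent, so cis/trans isomerism cannot arise.
Only one geometric arrangement is possible.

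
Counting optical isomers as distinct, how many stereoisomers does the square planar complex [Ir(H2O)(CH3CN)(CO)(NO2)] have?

In a square planar complex each vertex has one trans partner and two cis neighbours.
Systematic placement gives 3 geometric isomers: (CH3CN/H2O trans, CO/NO2 trans); (CH3CN/NO2 trans, CO/H2O trans); (CH3CN/CO trans, H2O/NO2 trans).
Each arrangement has an internal mirror plane or centre of symmetry, so none is chiral.

3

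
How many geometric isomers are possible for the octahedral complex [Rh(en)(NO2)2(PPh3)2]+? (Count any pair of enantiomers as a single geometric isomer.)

Each en is bidentate and must span two cis positions.
The distinct arrangements are (3 in all): NO2 trans, PPh3 cis; NO2 cis, PPh3 cis (chiral); NO2 cis, PPh3 trans.

3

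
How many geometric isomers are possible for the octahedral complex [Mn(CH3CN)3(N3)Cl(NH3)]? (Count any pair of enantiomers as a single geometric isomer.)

An octahedron has six vertices in three trans pairs; every non-trans pair is cis.
The distinct arrangements are (4 in all): CH3CN mer (3 arrangements); CH3CN fac (chiral).

4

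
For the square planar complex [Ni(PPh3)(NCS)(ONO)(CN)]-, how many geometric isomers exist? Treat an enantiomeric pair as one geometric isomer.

3

Working through the distinct placements yields 3 geometric isomers: (CN/ONO trans, NCS/PPh3 trans); (CN/PPh3 trans, NCS/ONO trans); (CN/NCS trans, ONO/PPh3 trans).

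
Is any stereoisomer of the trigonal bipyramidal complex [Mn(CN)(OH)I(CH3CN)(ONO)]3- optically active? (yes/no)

yes

A trigonal bipyramid has two axial and three equatorial sites, which are chemically inequivalent.
Placing the ligands in turn and identifying arrangements related by rotation or reflection leaves 10 distinct geometric isomers.
Of these, 10 lack any improper symmetry element and so occur as enantiomeric pairs, giving 10 + 10 = 20 stereoisomers in total.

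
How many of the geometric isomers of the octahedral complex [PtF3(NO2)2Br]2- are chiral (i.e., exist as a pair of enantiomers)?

The distinct arrangements are (3 in all): F mer, NO2 trans; F fac, NO2 cis; F mer, NO2 cis.
Each arrangement has an internal mirror plane or centre of symmetry, so none is chiral.

0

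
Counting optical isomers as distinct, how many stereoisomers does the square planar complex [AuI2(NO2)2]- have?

A square has two trans pairs of vertices; adjacent vertices are cis.
Working through the distinct placements yields 2 geometric isomers: I cis; I trans.
Each arrangement has an internal mirror plane or centre of symmetry, so none is chiral.

2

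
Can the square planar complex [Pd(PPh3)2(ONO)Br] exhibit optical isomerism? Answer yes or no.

no

The distinct arrangements are (2 in all): PPh3 cis; PPh3 trans.
Each arrangement has an internal mirror plane or centre of symmetry, so none is chiral.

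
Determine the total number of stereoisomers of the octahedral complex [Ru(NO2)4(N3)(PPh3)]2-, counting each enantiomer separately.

2

In an octahedral complex each vertex has one trans partner and four cis neighbours.
The distinct arrangements are (2 in all): N3 and PPh3 mutually cis; N3 and PPh3 mutually trans.
Each arrangement has an internal mirror plane or centre of symmetry, so none is chiral.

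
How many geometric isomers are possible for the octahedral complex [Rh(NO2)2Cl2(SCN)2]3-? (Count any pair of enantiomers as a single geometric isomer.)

The distinct arrangements are (5 in all): NO2 trans, Cl trans, SCN trans; NO2 cis, Cl trans, SCN cis; NO2 cis, Cl cis, SCN trans; NO2 cis, Cl cis, SCN cis (chiral); NO2 trans, Cl cis, SCN cis.

5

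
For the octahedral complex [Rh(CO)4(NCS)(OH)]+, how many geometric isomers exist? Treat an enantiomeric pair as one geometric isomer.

2

An octahedron has six vertices in three trans pairs; every non-trans pair is cis.
Systematic placement gives 2 geometric isomers: NCS and OH mutually trans; NCS and OH mutually cis.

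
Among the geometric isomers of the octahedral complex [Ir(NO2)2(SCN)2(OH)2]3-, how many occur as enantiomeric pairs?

1

An octahedron has six vertices in three trans pairs; every non-trans pair is cis.
Systematic placement gives 5 geometric isomers: NO2 trans, SCN trans, OH trans; NO2 trans, SCN cis, OH cis; NO2 cis, SCN trans, OH cis; NO2 cis, SCN cis, OH cis (chiral); NO2 cis, SCN cis, OH trans.
One of these lacks any improper symmetry element and so occurs as an enantiomeric pair, giving 5 + 1 = 6 stereoisomers in total.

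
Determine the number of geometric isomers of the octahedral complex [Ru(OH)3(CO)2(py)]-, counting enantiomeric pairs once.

3

The six octahedral sites form three mutually perpendicular trans pairs.
Systematic placement gives 3 geometric isomers: OH mer, CO trans; OH fac, CO cis; OH mer, CO cis.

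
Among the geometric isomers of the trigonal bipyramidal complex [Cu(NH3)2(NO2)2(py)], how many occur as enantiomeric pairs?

1

Exhaustive case analysis gives 5 geometric isomers.
One of these lacks any improper symmetry element and so occurs as an enantiomeric pair, giving 5 + 1 = 6 stereoisomers in total.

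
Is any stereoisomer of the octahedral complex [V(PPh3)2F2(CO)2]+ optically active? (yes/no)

yes

An octahedron has six vertices in three trans pairs; every non-trans pair is cis.
The distinct arrangements are (5 in all): PPh3 trans, F trans, CO trans; PPh3 cis, F cis, CO trans; PPh3 trans, F cis, CO cis; PPh3 cis, F cis, CO cis (chiral); PPh3 cis, F trans, CO cis.
One of these lacks any improper symmetry element and so occurs as an enantiomeric pair, giving 5 + 1 = 6 stereoisomers in total.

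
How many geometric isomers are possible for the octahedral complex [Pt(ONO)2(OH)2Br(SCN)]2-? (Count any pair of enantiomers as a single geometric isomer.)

Working through the distinct placements yields 6 geometric isomers: ONO cis, OH cis (3 arrangements, 2 chiral); ONO trans, OH cis; ONO cis, OH trans; ONO trans, OH trans.

6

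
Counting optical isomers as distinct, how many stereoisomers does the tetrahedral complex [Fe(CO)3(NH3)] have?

1

All four vertices of a tetrahedron are equivalent and mutually adjacent, so cis/trans isomerism cannot arise.
Only one geometric arrangement is possible.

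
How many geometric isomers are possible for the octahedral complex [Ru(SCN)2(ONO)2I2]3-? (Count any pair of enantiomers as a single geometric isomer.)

5

Systematic placement gives 5 geometric isomers: SCN trans, ONO trans, I trans; SCN cis, ONO cis, I trans; SCN trans, ONO cis, I cis; SCN cis, ONO cis, I cis (chiral); SCN cis, ONO trans, I cis.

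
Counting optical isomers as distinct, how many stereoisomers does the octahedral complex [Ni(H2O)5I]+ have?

Only one geometric arrangement is possible.

1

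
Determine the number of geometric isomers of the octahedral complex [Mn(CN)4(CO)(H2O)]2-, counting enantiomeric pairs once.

2

An octahedron has six vertices in three trans pairs; every non-trans pair is cis.
There are 2 geometric isomers: CO and H2O mutually trans; CO and H2O mutually cis.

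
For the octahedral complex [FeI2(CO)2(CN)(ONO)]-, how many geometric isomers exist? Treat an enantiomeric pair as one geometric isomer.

In an octahedral complex each vertex has one trans partner and four cis neighbours.
The distinct arrangements are (6 in all): I cis, CO cis (3 arrangements, 2 chiral); I trans, CO cis; I cis, CO trans; I trans, CO trans.

6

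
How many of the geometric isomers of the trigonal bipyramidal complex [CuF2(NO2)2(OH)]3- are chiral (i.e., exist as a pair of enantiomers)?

Placing the ligands in turn and identifying arrangements related by rotation or reflection leaves 5 distinct geometric isomers.
One of these lacks any improper symmetry element and so occurs as an enantiomeric pair, giving 5 + 1 = 6 stereoisomers in total.

1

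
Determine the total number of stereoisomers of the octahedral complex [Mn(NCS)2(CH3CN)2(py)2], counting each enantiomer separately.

6

An octahedron has six vertices in three trans pairs; every non-trans pair is cis.
The distinct arrangements are (5 in all): NCS trans, CH3CN trans, py trans; NCS cis, CH3CN trans, py cis; NCS cis, CH3CN cis, py trans; NCS cis, CH3CN cis, py cis (chiral); NCS trans, CH3CN cis, py cis.
One of these lacks any improper symmetry element and so occurs as an enantiomeric pair, giving 5 + 1 = 6 stereoisomers in total.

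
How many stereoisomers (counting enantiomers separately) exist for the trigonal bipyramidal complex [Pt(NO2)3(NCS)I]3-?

In a trigonal bipyramid the two axial positions differ from the three equatorial ones.
The distinct arrangements are (4 in all): NCS axial, I axial; NCS equatorial, I axial; NCS axial, I equatorial; NCS equatorial, I equatorial.
Each arrangement has an internal mirror plane or centre of symmetry, so none is chiral.

4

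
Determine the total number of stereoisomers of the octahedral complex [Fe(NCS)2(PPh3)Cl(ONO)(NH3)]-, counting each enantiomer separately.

15

In an octahedral complex each vertex has one trans partner and four cis neighbours.
Exhaustive case analysis gives 9 geometric isomers.
Of these, 6 lack any improper symmetry element and so occur as enantiomeric pairs, giving 9 + 6 = 15 stereoisomers in total.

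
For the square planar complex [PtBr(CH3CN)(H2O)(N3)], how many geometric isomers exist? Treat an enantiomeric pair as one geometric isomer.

3

A square has two trans pairs of vertices; adjacent vertices are cis.
Working through the distinct placements yields 3 geometric isomers: (Br/H2O trans, CH3CN/N3 trans); (Br/N3 trans, CH3CN/H2O trans); (Br/CH3CN trans, H2O/N3 trans).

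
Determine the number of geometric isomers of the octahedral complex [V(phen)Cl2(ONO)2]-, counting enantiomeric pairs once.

3

In an octahedral complex each vertex has one trans partner and four cis neighbours.
Each phen is bidentate and must span two cis positions.
The distinct arrangements are (3 in all): Cl trans, ONO cis; Cl cis, ONO cis (chiral); Cl cis, ONO trans.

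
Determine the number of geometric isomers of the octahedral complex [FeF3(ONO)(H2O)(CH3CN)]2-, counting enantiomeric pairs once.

The six octahedral sites form three mutually perpendicular trans pairs.
Working through the distinct placements yields 4 geometric isomers: F mer (3 arrangements); F fac (chiral).

4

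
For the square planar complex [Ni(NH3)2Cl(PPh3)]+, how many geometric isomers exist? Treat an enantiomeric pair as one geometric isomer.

In a square planar complex each vertex has one trans partner and two cis neighbours.
Working through the distinct placements yields 2 geometric isomers: NH3 cis; NH3 trans.

2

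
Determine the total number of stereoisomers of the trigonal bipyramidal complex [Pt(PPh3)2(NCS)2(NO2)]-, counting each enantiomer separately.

Exhaustive case analysis gives 5 geometric isomers.
One of these lacks any improper symmetry element and so occurs as an enantiomeric pair, giving 5 + 1 = 6 stereoisomers in total.

6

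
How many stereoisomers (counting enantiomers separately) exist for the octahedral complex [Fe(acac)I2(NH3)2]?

In an octahedral complex each vertex has one trans partner and four cis neighbours.
Each acac is bidentate and must span two cis positions.
Working through the distinct placements yields 3 geometric isomers: I trans, NH3 cis; I cis, NH3 cis (chiral); I cis, NH3 trans.
One of these lacks any improper symmetry element and so occurs as an enantiomeric pair, giving 3 + 1 = 4 stereoisomers in total.

4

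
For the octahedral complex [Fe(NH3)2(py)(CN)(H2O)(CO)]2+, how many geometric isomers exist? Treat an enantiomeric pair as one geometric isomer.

9

An octahedron has six vertices in three trans pairs; every non-trans pair is cis.
Exhaustive case analysis gives 9 geometric isomers.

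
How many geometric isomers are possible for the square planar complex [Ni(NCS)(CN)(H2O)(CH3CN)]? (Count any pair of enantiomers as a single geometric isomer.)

A square has two trans pairs of vertices; adjacent vertices are cis.
Working through the distinct placements yields 3 geometric isomers: (CH3CN/H2O trans, CN/NCS trans); (CH3CN/NCS trans, CN/H2O trans); (CH3CN/CN trans, H2O/NCS trans).

3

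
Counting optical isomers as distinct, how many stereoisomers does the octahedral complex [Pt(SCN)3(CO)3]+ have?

2

In an octahedral complex each vertex has one trans partner and four cis neighbours.
Systematic placement gives 2 geometric isomers: SCN mer; SCN fac.
Each arrangement has an internal mirror plane or centre of symmetry, so none is chiral.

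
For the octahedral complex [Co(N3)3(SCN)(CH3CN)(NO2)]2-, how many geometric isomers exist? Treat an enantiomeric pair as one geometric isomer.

4

The six octahedral sites form three mutually perpendicular trans pairs.
Systematic placement gives 4 geometric isomers: N3 mer (3 arrangements); N3 fac (chiral).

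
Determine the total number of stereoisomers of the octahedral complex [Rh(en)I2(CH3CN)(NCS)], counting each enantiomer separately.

The six octahedral sites form three mutually perpendicular trans pairs.
Each en is bidentate and must span two cis positions.
There are 4 geometric isomers: I cis (3 arrangements, 2 chiral); I trans.
Of these, 2 lack any improper symmetry element and so occur as enantiomeric pairs, giving 4 + 2 = 6 stereoisomers in total.

6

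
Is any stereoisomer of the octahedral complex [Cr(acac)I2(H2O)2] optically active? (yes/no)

In an octahedral complex each vertex has one trans partner and four cis neighbours.
Each acac is bidentate and must span two cis positions.
Working through the distinct placements yields 3 geometric isomers: I cis, H2O trans; I cis, H2O cis (chiral); I trans, H2O cis.
One of these lacks any improper symmetry element and so occurs as an enantiomeric pair, giving 3 + 1 = 4 stereoisomers in total.

yes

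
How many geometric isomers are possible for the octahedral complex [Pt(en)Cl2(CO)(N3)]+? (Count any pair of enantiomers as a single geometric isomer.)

4

An octahedron has six vertices in three trans pairs; every non-trans pair is cis.
Each en is bidentate and must span two cis positions.
The distinct arrangements are (4 in all): Cl cis (3 arrangements, 2 chiral); Cl trans.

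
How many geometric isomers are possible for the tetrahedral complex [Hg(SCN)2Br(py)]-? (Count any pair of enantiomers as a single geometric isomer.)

All four vertices of a tetrahedron are equivalent and mutually adjacent, so cis/trans isomerism cannot arise.
Only one geometric arrangement is possible.

1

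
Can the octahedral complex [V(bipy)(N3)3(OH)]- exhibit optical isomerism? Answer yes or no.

no

The six octahedral sites form three mutually perpendicular trans pairs.
Each bipy is bidentate and must span two cis positions.
The distinct arrangements are (2 in all): N3 mer; N3 fac.
Each arrangement has an internal mirror plane or centre of symmetry, so none is chiral.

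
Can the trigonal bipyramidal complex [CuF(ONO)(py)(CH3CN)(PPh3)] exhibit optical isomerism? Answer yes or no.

yes

A trigonal bipyramid has two axial and three equatorial sites, which are chemically inequivalent.
Placing the ligands in turn and identifying arrangements related by rotation or reflection leaves 10 distinct geometric isomers.
Of these, 10 lack any improper symmetry element and so occur as enantiomeric pairs, giving 10 + 10 = 20 stereoisomers in total.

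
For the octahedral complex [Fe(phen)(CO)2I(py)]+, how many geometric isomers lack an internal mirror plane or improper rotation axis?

2

Each phen is bidentate and must span two cis positions.
Working through the distinct placements yields 4 geometric isomers: CO trans; CO cis (3 arrangements, 2 chiral).
Of these, 2 lack any improper symmetry element and so occur as enantiomeric pairs, giving 4 + 2 = 6 stereoisomers in total.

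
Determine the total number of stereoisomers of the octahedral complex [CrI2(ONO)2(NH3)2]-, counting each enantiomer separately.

6

There are 5 geometric isomers: I trans, ONO trans, NH3 trans; I trans, ONO cis, NH3 cis; I cis, ONO trans, NH3 cis; I cis, ONO cis, NH3 cis (chiral); I cis, ONO cis, NH3 trans.
One of these lacks any improper symmetry element and so occurs as an enantiomeric pair, giving 5 + 1 = 6 stereoisomers in total.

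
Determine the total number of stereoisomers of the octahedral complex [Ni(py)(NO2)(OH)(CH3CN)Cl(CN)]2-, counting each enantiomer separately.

30

In an octahedral complex each vertex has one trans partner and four cis neighbours.
Systematic enumeration (placing each ligand type in turn and discarding arrangements equivalent by rotation or reflection) gives 15 geometric isomers.
Of these, 15 lack any improper symmetry element and so occur as enantiomeric pairs, giving 15 + 15 = 30 stereoisomers in total.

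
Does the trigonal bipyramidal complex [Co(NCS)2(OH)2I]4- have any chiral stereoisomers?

yes

In a trigonal bipyramid the two axial positions differ from the three equatorial ones.
Systematic enumeration (placing each ligand type in turn and discarding arrangements equivalent by rotation or reflection) gives 5 geometric isomers.
One of these lacks any improper symmetry element and so occurs as an enantiomeric pair, giving 5 + 1 = 6 stereoisomers in total.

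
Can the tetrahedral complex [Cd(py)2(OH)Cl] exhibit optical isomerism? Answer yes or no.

no

Only one geometric arrangement is possible.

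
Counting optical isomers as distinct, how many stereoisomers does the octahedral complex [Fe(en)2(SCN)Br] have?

3

In an octahedral complex each vertex has one trans partner and four cis neighbours.
Each en is bidentate and must span two cis positions.
There are 2 geometric isomers: SCN and Br mutually trans; SCN and Br mutually cis (chiral).
One of these lacks any improper symmetry element and so occurs as an enantiomeric pair, giving 2 + 1 = 3 stereoisomers in total.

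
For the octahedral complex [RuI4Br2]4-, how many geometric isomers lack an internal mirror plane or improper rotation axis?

An octahedron has six vertices in three trans pairs; every non-trans pair is cis.
The distinct arrangements are (2 in all): Br trans; Br cis.
Each arrangement has an internal mirror plane or centre of symmetry, so none is chiral.

0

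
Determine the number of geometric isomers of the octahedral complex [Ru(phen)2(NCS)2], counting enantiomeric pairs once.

Each phen is bidentate and must span two cis positions.
Working through the distinct placements yields 2 geometric isomers: NCS trans; NCS cis (chiral).

2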